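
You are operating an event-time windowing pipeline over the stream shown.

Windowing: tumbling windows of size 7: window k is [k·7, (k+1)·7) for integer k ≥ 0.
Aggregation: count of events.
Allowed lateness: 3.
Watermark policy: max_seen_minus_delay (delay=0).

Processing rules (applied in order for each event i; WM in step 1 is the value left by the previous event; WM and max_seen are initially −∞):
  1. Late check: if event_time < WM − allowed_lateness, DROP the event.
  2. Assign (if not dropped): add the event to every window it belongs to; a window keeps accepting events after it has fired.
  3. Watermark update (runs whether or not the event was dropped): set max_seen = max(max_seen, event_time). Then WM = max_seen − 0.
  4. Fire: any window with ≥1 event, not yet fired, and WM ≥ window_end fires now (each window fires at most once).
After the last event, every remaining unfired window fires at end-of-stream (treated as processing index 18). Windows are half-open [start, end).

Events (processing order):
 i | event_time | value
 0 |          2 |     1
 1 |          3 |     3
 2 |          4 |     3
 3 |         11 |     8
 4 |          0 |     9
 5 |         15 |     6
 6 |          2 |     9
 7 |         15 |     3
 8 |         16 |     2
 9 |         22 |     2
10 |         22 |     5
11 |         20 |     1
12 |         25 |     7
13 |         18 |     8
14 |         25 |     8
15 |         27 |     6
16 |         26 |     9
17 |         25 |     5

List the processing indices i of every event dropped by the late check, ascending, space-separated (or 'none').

i=0 t=2 v=1: → [0,7); WM=2
i=1 t=3 v=3: → [0,7); WM=3
i=2 t=4 v=3: → [0,7); WM=4
i=3 t=11 v=8: → [7,14); WM=11; [0,7) fires=3
i=4 t=0 v=9: DROP (t<11-3); WM=11
i=5 t=15 v=6: → [14,21); WM=15; [7,14) fires=1
i=6 t=2 v=9: DROP (t<15-3); WM=15
i=7 t=15 v=3: → [14,21); WM=15
i=8 t=16 v=2: → [14,21); WM=16
i=9 t=22 v=2: → [21,28); WM=22; [14,21) fires=3
i=10 t=22 v=5: → [21,28); WM=22
i=11 t=20 v=1: → [14,21); WM=22
i=12 t=25 v=7: → [21,28); WM=25
i=13 t=18 v=8: DROP (t<25-3); WM=25
i=14 t=25 v=8: → [21,28); WM=25
i=15 t=27 v=6: → [21,28); WM=27
i=16 t=26 v=9: → [21,28); WM=27
i=17 t=25 v=5: → [21,28); WM=27

4 6 13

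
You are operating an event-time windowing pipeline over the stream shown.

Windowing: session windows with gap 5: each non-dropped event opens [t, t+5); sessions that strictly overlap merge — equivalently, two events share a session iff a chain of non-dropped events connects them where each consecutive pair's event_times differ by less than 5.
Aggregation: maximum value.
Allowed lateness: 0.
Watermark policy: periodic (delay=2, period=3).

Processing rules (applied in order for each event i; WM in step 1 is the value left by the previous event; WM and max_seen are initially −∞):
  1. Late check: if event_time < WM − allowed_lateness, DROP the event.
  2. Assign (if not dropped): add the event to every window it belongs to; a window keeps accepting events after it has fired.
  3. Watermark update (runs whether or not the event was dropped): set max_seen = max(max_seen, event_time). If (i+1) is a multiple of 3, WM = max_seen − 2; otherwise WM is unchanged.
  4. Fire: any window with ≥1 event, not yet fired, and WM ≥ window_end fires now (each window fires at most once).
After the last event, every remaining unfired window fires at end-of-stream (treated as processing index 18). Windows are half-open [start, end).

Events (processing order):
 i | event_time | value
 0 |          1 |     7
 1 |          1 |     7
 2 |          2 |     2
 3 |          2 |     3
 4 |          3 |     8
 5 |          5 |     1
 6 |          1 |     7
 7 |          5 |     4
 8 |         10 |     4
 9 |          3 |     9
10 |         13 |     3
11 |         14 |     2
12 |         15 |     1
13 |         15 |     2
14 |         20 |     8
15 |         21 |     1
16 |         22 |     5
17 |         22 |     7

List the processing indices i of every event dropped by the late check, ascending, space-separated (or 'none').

i=0 t=1 v=7: → [1,6); WM=−∞
i=1 t=1 v=7: → [1,6); WM=−∞
i=2 t=2 v=2: → [1,7); WM=0
i=3 t=2 v=3: → [1,7); WM=0
i=4 t=3 v=8: → [1,8); WM=0
i=5 t=5 v=1: → [1,10); WM=3
i=6 t=1 v=7: DROP (t<3-0); WM=3
i=7 t=5 v=4: → [1,10); WM=3
i=8 t=10 v=4: → [10,15); WM=8
i=9 t=3 v=9: DROP (t<8-0); WM=8
i=10 t=13 v=3: → [10,18); WM=8
i=11 t=14 v=2: → [10,19); WM=12
i=12 t=15 v=1: → [10,20); WM=12
i=13 t=15 v=2: → [10,20); WM=12
i=14 t=20 v=8: → [20,25); WM=18
i=15 t=21 v=1: → [20,26); WM=18
i=16 t=22 v=5: → [20,27); WM=18
i=17 t=22 v=7: → [20,27); WM=20

6 9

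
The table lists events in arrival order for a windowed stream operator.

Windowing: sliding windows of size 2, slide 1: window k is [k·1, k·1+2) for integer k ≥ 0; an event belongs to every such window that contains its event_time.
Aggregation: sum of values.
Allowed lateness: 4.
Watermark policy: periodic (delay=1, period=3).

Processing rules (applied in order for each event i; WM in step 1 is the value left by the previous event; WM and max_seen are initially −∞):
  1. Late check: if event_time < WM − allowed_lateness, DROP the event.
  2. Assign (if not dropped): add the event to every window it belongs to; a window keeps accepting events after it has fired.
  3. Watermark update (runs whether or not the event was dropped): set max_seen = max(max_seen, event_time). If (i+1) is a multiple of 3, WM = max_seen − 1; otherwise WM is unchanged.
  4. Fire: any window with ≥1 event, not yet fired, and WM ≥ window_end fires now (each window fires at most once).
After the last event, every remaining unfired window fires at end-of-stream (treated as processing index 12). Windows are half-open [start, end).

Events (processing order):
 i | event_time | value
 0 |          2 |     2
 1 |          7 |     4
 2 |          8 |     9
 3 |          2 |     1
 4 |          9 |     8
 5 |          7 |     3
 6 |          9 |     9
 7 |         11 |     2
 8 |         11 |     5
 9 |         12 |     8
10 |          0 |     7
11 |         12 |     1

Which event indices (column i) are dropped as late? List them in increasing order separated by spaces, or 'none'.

3 10

i=0 t=2 v=2: → [2,4),[1,3); WM=−∞
i=1 t=7 v=4: → [7,9),[6,8); WM=−∞
i=2 t=8 v=9: → [8,10),[7,9); WM=7; [1,3) fires=2 [2,4) fires=2
i=3 t=2 v=1: DROP (t<7-4); WM=7
i=4 t=9 v=8: → [9,11),[8,10); WM=7
i=5 t=7 v=3: → [7,9),[6,8); WM=8; [6,8) fires=7
i=6 t=9 v=9: → [9,11),[8,10); WM=8
i=7 t=11 v=2: → [11,13),[10,12); WM=8
i=8 t=11 v=5: → [11,13),[10,12); WM=10; [7,9) fires=16 [8,10) fires=26
i=9 t=12 v=8: → [12,14),[11,13); WM=10
i=10 t=0 v=7: DROP (t<10-4); WM=10
i=11 t=12 v=1: → [12,14),[11,13); WM=11; [9,11) fires=17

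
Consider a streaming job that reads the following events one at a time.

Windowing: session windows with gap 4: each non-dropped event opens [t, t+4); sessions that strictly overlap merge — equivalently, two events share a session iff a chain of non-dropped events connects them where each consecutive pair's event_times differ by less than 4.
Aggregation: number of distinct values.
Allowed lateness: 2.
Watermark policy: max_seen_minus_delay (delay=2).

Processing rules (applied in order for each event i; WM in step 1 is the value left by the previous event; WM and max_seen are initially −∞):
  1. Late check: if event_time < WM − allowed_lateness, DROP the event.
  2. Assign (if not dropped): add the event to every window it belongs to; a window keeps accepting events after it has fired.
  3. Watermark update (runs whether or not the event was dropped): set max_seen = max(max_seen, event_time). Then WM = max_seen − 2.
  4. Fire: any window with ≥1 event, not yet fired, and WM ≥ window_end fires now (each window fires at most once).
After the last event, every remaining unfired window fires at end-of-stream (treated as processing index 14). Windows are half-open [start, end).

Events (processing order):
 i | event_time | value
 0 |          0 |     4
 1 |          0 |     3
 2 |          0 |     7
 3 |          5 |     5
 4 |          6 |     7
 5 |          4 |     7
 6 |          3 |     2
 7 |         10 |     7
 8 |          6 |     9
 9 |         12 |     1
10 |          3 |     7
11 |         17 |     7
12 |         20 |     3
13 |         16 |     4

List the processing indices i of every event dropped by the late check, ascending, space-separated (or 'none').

i=0 t=0 v=4: → [0,4); WM=-2
i=1 t=0 v=3: → [0,4); WM=-2
i=2 t=0 v=7: → [0,4); WM=-2
i=3 t=5 v=5: → [5,9); WM=3
i=4 t=6 v=7: → [5,10); WM=4
i=5 t=4 v=7: → [4,10); WM=4
i=6 t=3 v=2: → [0,10); WM=4
i=7 t=10 v=7: → [10,14); WM=8
i=8 t=6 v=9: → [0,10); WM=8
i=9 t=12 v=1: → [10,16); WM=10
i=10 t=3 v=7: DROP (t<10-2); WM=10
i=11 t=17 v=7: → [17,21); WM=15
i=12 t=20 v=3: → [17,24); WM=18
i=13 t=16 v=4: → [16,24); WM=18

10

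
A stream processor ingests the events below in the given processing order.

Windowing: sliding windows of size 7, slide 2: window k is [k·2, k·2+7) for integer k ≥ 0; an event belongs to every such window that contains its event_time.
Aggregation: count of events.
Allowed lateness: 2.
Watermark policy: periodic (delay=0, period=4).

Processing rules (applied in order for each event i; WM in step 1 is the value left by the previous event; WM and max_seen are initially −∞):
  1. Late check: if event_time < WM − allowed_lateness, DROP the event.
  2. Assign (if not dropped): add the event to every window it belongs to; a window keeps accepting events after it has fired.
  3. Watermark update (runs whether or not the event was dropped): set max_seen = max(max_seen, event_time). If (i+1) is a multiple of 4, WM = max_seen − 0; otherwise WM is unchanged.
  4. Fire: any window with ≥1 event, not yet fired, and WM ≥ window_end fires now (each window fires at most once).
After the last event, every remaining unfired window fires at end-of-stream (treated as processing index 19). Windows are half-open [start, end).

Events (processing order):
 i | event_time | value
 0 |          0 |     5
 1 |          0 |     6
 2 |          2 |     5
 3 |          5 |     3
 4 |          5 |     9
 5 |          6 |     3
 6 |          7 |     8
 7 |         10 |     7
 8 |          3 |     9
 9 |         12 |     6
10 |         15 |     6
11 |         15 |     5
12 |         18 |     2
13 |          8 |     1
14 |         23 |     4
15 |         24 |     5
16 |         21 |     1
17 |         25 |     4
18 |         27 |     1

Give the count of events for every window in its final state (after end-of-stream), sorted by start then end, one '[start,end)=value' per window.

i=0 t=0 v=5: → [0,7); WM=−∞
i=1 t=0 v=6: → [0,7); WM=−∞
i=2 t=2 v=5: → [2,9),[0,7); WM=−∞
i=3 t=5 v=3: → [4,11),[2,9),[0,7); WM=5
i=4 t=5 v=9: → [4,11),[2,9),[0,7); WM=5
i=5 t=6 v=3: → [6,13),[4,11),[2,9),[0,7); WM=5
i=6 t=7 v=8: → [6,13),[4,11),[2,9); WM=5
i=7 t=10 v=7: → [10,17),[8,15),[6,13),[4,11); WM=10; [0,7) fires=6 [2,9) fires=5
i=8 t=3 v=9: DROP (t<10-2); WM=10
i=9 t=12 v=6: → [12,19),[10,17),[8,15),[6,13); WM=10
i=10 t=15 v=6: → [14,21),[12,19),[10,17); WM=10
i=11 t=15 v=5: → [14,21),[12,19),[10,17); WM=15; [4,11) fires=5 [6,13) fires=4 [8,15) fires=2
i=12 t=18 v=2: → [18,25),[16,23),[14,21),[12,19); WM=15
i=13 t=8 v=1: DROP (t<15-2); WM=15
i=14 t=23 v=4: → [22,29),[20,27),[18,25); WM=15
i=15 t=24 v=5: → [24,31),[22,29),[20,27),[18,25); WM=24; [10,17) fires=4 [12,19) fires=4 [14,21) fires=3 [16,23) fires=1
i=16 t=21 v=1: DROP (t<24-2); WM=24
i=17 t=25 v=4: → [24,31),[22,29),[20,27); WM=24
i=18 t=27 v=1: → [26,33),[24,31),[22,29); WM=24

[0,7)=6 [2,9)=5 [4,11)=5 [6,13)=4 [8,15)=2 [10,17)=4 [12,19)=4 [14,21)=3 [16,23)=1 [18,25)=3 [20,27)=3 [22,29)=4 [24,31)=3 [26,33)=1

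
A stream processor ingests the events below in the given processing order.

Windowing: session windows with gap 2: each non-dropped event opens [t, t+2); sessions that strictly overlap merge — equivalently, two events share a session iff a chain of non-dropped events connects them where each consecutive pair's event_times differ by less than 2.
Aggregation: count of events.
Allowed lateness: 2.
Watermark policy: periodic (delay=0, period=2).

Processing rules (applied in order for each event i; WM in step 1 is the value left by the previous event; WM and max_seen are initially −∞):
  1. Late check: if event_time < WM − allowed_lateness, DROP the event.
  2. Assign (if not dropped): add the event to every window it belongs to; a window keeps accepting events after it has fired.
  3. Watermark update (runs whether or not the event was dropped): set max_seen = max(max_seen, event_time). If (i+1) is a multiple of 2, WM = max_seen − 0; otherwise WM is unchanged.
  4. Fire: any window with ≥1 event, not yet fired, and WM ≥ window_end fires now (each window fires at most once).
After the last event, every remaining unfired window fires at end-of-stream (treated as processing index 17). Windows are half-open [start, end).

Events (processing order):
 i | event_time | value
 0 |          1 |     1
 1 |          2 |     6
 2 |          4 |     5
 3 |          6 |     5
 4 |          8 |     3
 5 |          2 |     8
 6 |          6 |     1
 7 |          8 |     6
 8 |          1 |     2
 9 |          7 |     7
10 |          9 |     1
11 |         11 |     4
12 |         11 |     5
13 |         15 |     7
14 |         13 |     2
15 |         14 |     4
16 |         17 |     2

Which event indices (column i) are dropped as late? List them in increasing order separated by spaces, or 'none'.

i=0 t=1 v=1: → [1,3); WM=−∞
i=1 t=2 v=6: → [1,4); WM=2
i=2 t=4 v=5: → [4,6); WM=2
i=3 t=6 v=5: → [6,8); WM=6
i=4 t=8 v=3: → [8,10); WM=6
i=5 t=2 v=8: DROP (t<6-2); WM=8
i=6 t=6 v=1: → [6,8); WM=8
i=7 t=8 v=6: → [8,10); WM=8
i=8 t=1 v=2: DROP (t<8-2); WM=8
i=9 t=7 v=7: → [6,10); WM=8
i=10 t=9 v=1: → [6,11); WM=8
i=11 t=11 v=4: → [11,13); WM=11
i=12 t=11 v=5: → [11,13); WM=11
i=13 t=15 v=7: → [15,17); WM=15
i=14 t=13 v=2: → [13,15); WM=15
i=15 t=14 v=4: → [13,17); WM=15
i=16 t=17 v=2: → [17,19); WM=15

5 8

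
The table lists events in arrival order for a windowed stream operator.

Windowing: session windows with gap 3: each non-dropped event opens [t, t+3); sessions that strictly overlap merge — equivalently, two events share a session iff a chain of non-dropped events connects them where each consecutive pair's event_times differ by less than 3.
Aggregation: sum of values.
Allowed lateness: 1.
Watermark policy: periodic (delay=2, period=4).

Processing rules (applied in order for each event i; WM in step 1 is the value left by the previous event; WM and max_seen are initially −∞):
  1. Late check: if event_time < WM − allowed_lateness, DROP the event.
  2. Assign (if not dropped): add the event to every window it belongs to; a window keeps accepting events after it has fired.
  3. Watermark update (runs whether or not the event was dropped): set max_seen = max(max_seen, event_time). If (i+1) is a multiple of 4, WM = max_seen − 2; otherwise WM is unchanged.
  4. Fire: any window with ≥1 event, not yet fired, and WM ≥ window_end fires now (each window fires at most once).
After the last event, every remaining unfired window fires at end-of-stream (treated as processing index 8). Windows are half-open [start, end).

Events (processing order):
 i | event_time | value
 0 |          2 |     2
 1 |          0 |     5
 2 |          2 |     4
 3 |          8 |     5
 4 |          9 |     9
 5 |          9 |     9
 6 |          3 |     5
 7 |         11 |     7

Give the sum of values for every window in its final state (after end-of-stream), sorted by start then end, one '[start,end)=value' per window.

i=0 t=2 v=2: → [2,5); WM=−∞
i=1 t=0 v=5: → [0,5); WM=−∞
i=2 t=2 v=4: → [0,5); WM=−∞
i=3 t=8 v=5: → [8,11); WM=6
i=4 t=9 v=9: → [8,12); WM=6
i=5 t=9 v=9: → [8,12); WM=6
i=6 t=3 v=5: DROP (t<6-1); WM=6
i=7 t=11 v=7: → [8,14); WM=9

[0,5)=11 [8,14)=30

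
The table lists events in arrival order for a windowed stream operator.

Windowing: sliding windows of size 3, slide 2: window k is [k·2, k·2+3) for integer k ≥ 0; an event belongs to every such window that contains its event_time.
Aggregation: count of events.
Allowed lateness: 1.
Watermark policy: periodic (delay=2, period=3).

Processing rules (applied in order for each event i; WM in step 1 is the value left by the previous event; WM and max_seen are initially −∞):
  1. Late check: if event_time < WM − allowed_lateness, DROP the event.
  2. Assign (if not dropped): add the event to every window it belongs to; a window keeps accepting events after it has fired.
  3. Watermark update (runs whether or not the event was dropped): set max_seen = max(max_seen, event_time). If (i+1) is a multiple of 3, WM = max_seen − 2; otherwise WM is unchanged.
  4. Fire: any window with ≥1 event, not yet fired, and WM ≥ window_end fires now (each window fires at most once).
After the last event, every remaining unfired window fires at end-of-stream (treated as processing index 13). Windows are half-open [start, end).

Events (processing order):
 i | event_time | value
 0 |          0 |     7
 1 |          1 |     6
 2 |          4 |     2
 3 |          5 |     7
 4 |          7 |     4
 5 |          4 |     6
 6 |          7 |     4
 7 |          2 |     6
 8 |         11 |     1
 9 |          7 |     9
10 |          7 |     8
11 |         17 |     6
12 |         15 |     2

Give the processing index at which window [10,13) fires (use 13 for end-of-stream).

i=0 t=0 v=7: → [0,3); WM=−∞
i=1 t=1 v=6: → [0,3); WM=−∞
i=2 t=4 v=2: → [4,7),[2,5); WM=2
i=3 t=5 v=7: → [4,7); WM=2
i=4 t=7 v=4: → [6,9); WM=2
i=5 t=4 v=6: → [4,7),[2,5); WM=5; [0,3) fires=2 [2,5) fires=2
i=6 t=7 v=4: → [6,9); WM=5
i=7 t=2 v=6: DROP (t<5-1); WM=5
i=8 t=11 v=1: → [10,13); WM=9; [4,7) fires=3 [6,9) fires=2
i=9 t=7 v=9: DROP (t<9-1); WM=9
i=10 t=7 v=8: DROP (t<9-1); WM=9
i=11 t=17 v=6: → [16,19); WM=15; [10,13) fires=1
i=12 t=15 v=2: → [14,17); WM=15

11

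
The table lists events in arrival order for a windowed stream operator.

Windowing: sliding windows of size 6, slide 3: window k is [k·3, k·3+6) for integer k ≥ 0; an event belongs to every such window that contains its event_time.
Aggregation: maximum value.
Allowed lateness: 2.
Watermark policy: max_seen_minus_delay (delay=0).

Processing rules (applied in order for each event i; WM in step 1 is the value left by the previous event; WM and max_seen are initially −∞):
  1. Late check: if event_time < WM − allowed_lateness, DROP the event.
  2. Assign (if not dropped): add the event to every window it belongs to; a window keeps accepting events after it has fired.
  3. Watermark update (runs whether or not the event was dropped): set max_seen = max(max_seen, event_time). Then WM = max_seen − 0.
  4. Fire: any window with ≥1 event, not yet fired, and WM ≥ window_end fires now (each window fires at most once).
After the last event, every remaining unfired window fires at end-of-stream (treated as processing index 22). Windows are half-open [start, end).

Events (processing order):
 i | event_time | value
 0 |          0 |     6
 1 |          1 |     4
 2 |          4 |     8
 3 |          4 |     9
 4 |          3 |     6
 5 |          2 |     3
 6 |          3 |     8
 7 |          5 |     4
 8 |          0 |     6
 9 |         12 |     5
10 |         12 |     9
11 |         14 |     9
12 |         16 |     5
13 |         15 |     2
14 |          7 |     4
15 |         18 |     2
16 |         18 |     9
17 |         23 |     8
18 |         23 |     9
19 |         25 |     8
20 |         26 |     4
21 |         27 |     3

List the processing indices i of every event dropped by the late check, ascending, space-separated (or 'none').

i=0 t=0 v=6: → [0,6); WM=0
i=1 t=1 v=4: → [0,6); WM=1
i=2 t=4 v=8: → [3,9),[0,6); WM=4
i=3 t=4 v=9: → [3,9),[0,6); WM=4
i=4 t=3 v=6: → [3,9),[0,6); WM=4
i=5 t=2 v=3: → [0,6); WM=4
i=6 t=3 v=8: → [3,9),[0,6); WM=4
i=7 t=5 v=4: → [3,9),[0,6); WM=5
i=8 t=0 v=6: DROP (t<5-2); WM=5
i=9 t=12 v=5: → [12,18),[9,15); WM=12; [0,6) fires=9 [3,9) fires=9
i=10 t=12 v=9: → [12,18),[9,15); WM=12
i=11 t=14 v=9: → [12,18),[9,15); WM=14
i=12 t=16 v=5: → [15,21),[12,18); WM=16; [9,15) fires=9
i=13 t=15 v=2: → [15,21),[12,18); WM=16
i=14 t=7 v=4: DROP (t<16-2); WM=16
i=15 t=18 v=2: → [18,24),[15,21); WM=18; [12,18) fires=9
i=16 t=18 v=9: → [18,24),[15,21); WM=18
i=17 t=23 v=8: → [21,27),[18,24); WM=23; [15,21) fires=9
i=18 t=23 v=9: → [21,27),[18,24); WM=23
i=19 t=25 v=8: → [24,30),[21,27); WM=25; [18,24) fires=9
i=20 t=26 v=4: → [24,30),[21,27); WM=26
i=21 t=27 v=3: → [27,33),[24,30); WM=27; [21,27) fires=9

8 14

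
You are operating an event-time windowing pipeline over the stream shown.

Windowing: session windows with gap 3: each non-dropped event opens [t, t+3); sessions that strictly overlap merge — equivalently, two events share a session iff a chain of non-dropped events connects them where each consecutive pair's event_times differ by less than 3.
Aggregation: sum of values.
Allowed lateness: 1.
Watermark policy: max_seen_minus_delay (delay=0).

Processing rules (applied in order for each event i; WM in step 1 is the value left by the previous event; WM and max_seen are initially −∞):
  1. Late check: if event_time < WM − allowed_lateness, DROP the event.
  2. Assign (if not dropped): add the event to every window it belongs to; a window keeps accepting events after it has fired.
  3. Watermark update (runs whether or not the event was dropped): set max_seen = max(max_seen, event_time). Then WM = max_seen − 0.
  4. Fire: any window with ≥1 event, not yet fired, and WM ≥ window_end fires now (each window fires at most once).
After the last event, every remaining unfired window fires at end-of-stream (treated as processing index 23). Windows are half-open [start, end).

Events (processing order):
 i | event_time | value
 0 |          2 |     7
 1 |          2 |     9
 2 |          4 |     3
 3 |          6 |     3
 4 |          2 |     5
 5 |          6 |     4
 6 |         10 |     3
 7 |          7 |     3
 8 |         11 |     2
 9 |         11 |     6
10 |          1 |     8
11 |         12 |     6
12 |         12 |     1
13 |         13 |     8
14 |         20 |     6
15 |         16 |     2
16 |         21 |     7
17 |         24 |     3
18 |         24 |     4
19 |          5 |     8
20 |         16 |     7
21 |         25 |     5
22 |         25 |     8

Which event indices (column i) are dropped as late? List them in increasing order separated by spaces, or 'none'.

4 7 10 15 19 20

i=0 t=2 v=7: → [2,5); WM=2
i=1 t=2 v=9: → [2,5); WM=2
i=2 t=4 v=3: → [2,7); WM=4
i=3 t=6 v=3: → [2,9); WM=6
i=4 t=2 v=5: DROP (t<6-1); WM=6
i=5 t=6 v=4: → [2,9); WM=6
i=6 t=10 v=3: → [10,13); WM=10
i=7 t=7 v=3: DROP (t<10-1); WM=10
i=8 t=11 v=2: → [10,14); WM=11
i=9 t=11 v=6: → [10,14); WM=11
i=10 t=1 v=8: DROP (t<11-1); WM=11
i=11 t=12 v=6: → [10,15); WM=12
i=12 t=12 v=1: → [10,15); WM=12
i=13 t=13 v=8: → [10,16); WM=13
i=14 t=20 v=6: → [20,23); WM=20
i=15 t=16 v=2: DROP (t<20-1); WM=20
i=16 t=21 v=7: → [20,24); WM=21
i=17 t=24 v=3: → [24,27); WM=24
i=18 t=24 v=4: → [24,27); WM=24
i=19 t=5 v=8: DROP (t<24-1); WM=24
i=20 t=16 v=7: DROP (t<24-1); WM=24
i=21 t=25 v=5: → [24,28); WM=25
i=22 t=25 v=8: → [24,28); WM=25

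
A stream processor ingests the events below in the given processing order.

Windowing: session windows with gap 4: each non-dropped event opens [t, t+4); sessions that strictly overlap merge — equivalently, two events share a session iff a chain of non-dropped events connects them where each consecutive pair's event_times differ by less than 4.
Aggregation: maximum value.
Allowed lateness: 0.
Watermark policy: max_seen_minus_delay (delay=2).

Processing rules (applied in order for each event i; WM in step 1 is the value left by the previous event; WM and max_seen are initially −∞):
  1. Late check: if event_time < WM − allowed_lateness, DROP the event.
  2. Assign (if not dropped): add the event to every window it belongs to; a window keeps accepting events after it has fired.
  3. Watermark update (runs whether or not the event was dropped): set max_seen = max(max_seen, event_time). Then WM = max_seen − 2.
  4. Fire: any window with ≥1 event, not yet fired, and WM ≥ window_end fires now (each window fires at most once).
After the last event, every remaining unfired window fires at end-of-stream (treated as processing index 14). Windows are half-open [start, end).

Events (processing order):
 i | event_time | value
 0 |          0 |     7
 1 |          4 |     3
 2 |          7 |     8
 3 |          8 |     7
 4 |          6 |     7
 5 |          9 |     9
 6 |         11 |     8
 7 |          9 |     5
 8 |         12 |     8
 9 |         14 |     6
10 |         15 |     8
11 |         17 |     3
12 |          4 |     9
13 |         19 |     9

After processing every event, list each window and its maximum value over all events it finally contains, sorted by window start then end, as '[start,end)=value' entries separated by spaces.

i=0 t=0 v=7: → [0,4); WM=-2
i=1 t=4 v=3: → [4,8); WM=2
i=2 t=7 v=8: → [4,11); WM=5
i=3 t=8 v=7: → [4,12); WM=6
i=4 t=6 v=7: → [4,12); WM=6
i=5 t=9 v=9: → [4,13); WM=7
i=6 t=11 v=8: → [4,15); WM=9
i=7 t=9 v=5: → [4,15); WM=9
i=8 t=12 v=8: → [4,16); WM=10
i=9 t=14 v=6: → [4,18); WM=12
i=10 t=15 v=8: → [4,19); WM=13
i=11 t=17 v=3: → [4,21); WM=15
i=12 t=4 v=9: DROP (t<15-0); WM=15
i=13 t=19 v=9: → [4,23); WM=17

[0,4)=7 [4,23)=9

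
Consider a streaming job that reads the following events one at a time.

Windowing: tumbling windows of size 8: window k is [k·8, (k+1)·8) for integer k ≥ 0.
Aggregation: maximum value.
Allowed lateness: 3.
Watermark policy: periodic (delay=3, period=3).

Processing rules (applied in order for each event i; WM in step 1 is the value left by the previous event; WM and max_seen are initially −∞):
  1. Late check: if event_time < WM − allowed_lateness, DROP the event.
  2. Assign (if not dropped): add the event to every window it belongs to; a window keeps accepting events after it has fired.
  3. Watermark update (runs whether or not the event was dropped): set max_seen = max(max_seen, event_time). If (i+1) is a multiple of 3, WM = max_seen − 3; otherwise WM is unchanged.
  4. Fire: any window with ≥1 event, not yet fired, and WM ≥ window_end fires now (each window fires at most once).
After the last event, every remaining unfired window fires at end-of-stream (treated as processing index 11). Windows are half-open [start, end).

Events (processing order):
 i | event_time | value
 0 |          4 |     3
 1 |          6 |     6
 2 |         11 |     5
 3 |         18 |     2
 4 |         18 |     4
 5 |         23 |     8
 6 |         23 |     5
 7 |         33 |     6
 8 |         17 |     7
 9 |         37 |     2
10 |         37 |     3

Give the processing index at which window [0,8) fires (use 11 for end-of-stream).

2

i=0 t=4 v=3: → [0,8); WM=−∞
i=1 t=6 v=6: → [0,8); WM=−∞
i=2 t=11 v=5: → [8,16); WM=8; [0,8) fires=6
i=3 t=18 v=2: → [16,24); WM=8
i=4 t=18 v=4: → [16,24); WM=8
i=5 t=23 v=8: → [16,24); WM=20; [8,16) fires=5
i=6 t=23 v=5: → [16,24); WM=20
i=7 t=33 v=6: → [32,40); WM=20
i=8 t=17 v=7: → [16,24); WM=30; [16,24) fires=8
i=9 t=37 v=2: → [32,40); WM=30
i=10 t=37 v=3: → [32,40); WM=30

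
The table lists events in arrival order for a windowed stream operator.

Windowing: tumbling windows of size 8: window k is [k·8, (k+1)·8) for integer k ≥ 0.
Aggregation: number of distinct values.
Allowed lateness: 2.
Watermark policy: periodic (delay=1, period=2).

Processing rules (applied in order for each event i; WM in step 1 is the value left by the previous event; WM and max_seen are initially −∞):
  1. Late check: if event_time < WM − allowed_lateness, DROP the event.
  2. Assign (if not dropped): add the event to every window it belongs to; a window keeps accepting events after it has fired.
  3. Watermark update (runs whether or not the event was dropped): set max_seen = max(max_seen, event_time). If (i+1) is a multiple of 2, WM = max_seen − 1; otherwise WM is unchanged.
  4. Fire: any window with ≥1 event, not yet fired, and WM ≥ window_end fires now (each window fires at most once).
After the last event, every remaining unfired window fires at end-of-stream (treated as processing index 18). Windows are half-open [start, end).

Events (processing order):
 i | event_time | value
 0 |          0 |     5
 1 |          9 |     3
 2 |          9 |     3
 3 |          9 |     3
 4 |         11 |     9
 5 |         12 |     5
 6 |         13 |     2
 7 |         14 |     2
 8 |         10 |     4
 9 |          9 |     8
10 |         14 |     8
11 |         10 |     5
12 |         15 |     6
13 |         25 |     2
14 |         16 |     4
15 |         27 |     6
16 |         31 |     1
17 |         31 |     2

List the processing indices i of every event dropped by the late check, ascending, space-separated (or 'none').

8 9 11 14

i=0 t=0 v=5: → [0,8); WM=−∞
i=1 t=9 v=3: → [8,16); WM=8; [0,8) fires=1
i=2 t=9 v=3: → [8,16); WM=8
i=3 t=9 v=3: → [8,16); WM=8
i=4 t=11 v=9: → [8,16); WM=8
i=5 t=12 v=5: → [8,16); WM=11
i=6 t=13 v=2: → [8,16); WM=11
i=7 t=14 v=2: → [8,16); WM=13
i=8 t=10 v=4: DROP (t<13-2); WM=13
i=9 t=9 v=8: DROP (t<13-2); WM=13
i=10 t=14 v=8: → [8,16); WM=13
i=11 t=10 v=5: DROP (t<13-2); WM=13
i=12 t=15 v=6: → [8,16); WM=13
i=13 t=25 v=2: → [24,32); WM=24; [8,16) fires=6
i=14 t=16 v=4: DROP (t<24-2); WM=24
i=15 t=27 v=6: → [24,32); WM=26
i=16 t=31 v=1: → [24,32); WM=26
i=17 t=31 v=2: → [24,32); WM=30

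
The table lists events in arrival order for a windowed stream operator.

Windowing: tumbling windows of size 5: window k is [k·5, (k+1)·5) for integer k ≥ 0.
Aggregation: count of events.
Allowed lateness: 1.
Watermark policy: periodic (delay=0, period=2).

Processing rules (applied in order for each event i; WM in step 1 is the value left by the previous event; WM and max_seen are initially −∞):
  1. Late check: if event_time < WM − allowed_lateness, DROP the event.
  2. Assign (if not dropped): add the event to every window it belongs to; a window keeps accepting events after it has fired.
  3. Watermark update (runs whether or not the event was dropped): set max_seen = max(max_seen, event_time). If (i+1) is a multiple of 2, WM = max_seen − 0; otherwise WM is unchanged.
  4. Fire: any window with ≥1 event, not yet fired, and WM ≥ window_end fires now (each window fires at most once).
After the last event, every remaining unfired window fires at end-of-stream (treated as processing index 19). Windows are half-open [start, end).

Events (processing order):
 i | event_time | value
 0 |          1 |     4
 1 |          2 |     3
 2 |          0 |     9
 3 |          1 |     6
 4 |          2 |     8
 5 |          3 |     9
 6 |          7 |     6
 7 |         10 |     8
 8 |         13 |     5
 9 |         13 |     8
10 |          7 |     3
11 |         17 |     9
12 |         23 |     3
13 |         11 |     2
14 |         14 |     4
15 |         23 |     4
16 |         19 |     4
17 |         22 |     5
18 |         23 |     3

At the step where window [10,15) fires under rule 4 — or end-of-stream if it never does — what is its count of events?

i=0 t=1 v=4: → [0,5); WM=−∞
i=1 t=2 v=3: → [0,5); WM=2
i=2 t=0 v=9: DROP (t<2-1); WM=2
i=3 t=1 v=6: → [0,5); WM=2
i=4 t=2 v=8: → [0,5); WM=2
i=5 t=3 v=9: → [0,5); WM=3
i=6 t=7 v=6: → [5,10); WM=3
i=7 t=10 v=8: → [10,15); WM=10; [0,5) fires=5 [5,10) fires=1
i=8 t=13 v=5: → [10,15); WM=10
i=9 t=13 v=8: → [10,15); WM=13
i=10 t=7 v=3: DROP (t<13-1); WM=13
i=11 t=17 v=9: → [15,20); WM=17; [10,15) fires=3
i=12 t=23 v=3: → [20,25); WM=17
i=13 t=11 v=2: DROP (t<17-1); WM=23; [15,20) fires=1
i=14 t=14 v=4: DROP (t<23-1); WM=23
i=15 t=23 v=4: → [20,25); WM=23
i=16 t=19 v=4: DROP (t<23-1); WM=23
i=17 t=22 v=5: → [20,25); WM=23
i=18 t=23 v=3: → [20,25); WM=23

3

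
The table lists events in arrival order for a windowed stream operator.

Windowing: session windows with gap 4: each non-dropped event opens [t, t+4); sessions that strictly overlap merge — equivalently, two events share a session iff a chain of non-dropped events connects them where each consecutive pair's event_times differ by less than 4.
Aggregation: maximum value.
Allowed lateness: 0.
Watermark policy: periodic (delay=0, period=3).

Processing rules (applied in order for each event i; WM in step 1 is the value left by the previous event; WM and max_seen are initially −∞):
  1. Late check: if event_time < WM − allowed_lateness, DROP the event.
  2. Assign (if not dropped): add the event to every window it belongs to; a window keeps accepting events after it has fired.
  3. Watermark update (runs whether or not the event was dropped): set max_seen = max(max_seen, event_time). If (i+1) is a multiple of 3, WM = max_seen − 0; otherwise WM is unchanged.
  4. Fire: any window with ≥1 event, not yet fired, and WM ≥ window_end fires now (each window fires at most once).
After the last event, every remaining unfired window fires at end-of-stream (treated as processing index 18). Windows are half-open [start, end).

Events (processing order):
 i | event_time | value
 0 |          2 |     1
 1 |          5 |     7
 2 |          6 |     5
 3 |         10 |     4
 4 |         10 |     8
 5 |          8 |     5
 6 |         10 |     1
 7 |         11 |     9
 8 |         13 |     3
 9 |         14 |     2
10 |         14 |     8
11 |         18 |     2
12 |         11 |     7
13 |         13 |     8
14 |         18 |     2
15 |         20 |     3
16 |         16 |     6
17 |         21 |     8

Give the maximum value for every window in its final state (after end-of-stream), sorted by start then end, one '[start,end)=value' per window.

i=0 t=2 v=1: → [2,6); WM=−∞
i=1 t=5 v=7: → [2,9); WM=−∞
i=2 t=6 v=5: → [2,10); WM=6
i=3 t=10 v=4: → [10,14); WM=6
i=4 t=10 v=8: → [10,14); WM=6
i=5 t=8 v=5: → [2,14); WM=10
i=6 t=10 v=1: → [2,14); WM=10
i=7 t=11 v=9: → [2,15); WM=10
i=8 t=13 v=3: → [2,17); WM=13
i=9 t=14 v=2: → [2,18); WM=13
i=10 t=14 v=8: → [2,18); WM=13
i=11 t=18 v=2: → [18,22); WM=18
i=12 t=11 v=7: DROP (t<18-0); WM=18
i=13 t=13 v=8: DROP (t<18-0); WM=18
i=14 t=18 v=2: → [18,22); WM=18
i=15 t=20 v=3: → [18,24); WM=18
i=16 t=16 v=6: DROP (t<18-0); WM=18
i=17 t=21 v=8: → [18,25); WM=21

[2,18)=9 [18,25)=8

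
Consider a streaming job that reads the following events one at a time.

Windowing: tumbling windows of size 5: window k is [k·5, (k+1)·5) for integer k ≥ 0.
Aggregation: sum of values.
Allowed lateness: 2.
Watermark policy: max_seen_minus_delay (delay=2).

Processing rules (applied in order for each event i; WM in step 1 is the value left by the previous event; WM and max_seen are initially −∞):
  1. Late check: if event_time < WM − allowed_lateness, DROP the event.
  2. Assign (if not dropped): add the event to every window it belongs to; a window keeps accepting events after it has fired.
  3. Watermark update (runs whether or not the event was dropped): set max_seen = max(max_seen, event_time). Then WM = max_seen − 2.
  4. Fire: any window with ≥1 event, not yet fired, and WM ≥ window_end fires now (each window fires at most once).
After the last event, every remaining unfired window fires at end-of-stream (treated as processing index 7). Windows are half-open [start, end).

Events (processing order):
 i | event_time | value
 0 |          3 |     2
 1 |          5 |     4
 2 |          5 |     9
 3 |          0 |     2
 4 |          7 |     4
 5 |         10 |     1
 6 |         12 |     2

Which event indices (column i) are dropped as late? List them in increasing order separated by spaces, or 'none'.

3

i=0 t=3 v=2: → [0,5); WM=1
i=1 t=5 v=4: → [5,10); WM=3
i=2 t=5 v=9: → [5,10); WM=3
i=3 t=0 v=2: DROP (t<3-2); WM=3
i=4 t=7 v=4: → [5,10); WM=5; [0,5) fires=2
i=5 t=10 v=1: → [10,15); WM=8
i=6 t=12 v=2: → [10,15); WM=10; [5,10) fires=17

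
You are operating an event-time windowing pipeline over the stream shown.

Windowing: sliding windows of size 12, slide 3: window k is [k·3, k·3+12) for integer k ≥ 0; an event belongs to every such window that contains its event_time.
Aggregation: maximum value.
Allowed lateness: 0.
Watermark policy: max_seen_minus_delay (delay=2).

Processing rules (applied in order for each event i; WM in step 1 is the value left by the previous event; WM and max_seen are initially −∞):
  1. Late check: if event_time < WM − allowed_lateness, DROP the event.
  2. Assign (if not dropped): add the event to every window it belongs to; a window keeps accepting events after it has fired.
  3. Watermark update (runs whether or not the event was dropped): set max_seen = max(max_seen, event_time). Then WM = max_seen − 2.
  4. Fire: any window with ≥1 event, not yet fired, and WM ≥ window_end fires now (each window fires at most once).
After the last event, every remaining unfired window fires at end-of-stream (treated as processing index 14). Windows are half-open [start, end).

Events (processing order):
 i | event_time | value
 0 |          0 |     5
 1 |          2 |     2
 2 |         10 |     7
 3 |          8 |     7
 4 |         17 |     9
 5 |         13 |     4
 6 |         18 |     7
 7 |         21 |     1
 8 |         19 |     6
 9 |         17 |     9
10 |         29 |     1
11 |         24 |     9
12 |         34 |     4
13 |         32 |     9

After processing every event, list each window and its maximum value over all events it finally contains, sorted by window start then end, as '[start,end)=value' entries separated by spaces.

[0,12)=7 [3,15)=7 [6,18)=9 [9,21)=9 [12,24)=9 [15,27)=9 [18,30)=7 [21,33)=9 [24,36)=9 [27,39)=9 [30,42)=9 [33,45)=4

i=0 t=0 v=5: → [0,12); WM=-2
i=1 t=2 v=2: → [0,12); WM=0
i=2 t=10 v=7: → [9,21),[6,18),[3,15),[0,12); WM=8
i=3 t=8 v=7: → [6,18),[3,15),[0,12); WM=8
i=4 t=17 v=9: → [15,27),[12,24),[9,21),[6,18); WM=15; [0,12) fires=7 [3,15) fires=7
i=5 t=13 v=4: DROP (t<15-0); WM=15
i=6 t=18 v=7: → [18,30),[15,27),[12,24),[9,21); WM=16
i=7 t=21 v=1: → [21,33),[18,30),[15,27),[12,24); WM=19; [6,18) fires=9
i=8 t=19 v=6: → [18,30),[15,27),[12,24),[9,21); WM=19
i=9 t=17 v=9: DROP (t<19-0); WM=19
i=10 t=29 v=1: → [27,39),[24,36),[21,33),[18,30); WM=27; [9,21) fires=9 [12,24) fires=9 [15,27) fires=9
i=11 t=24 v=9: DROP (t<27-0); WM=27
i=12 t=34 v=4: → [33,45),[30,42),[27,39),[24,36); WM=32; [18,30) fires=7
i=13 t=32 v=9: → [30,42),[27,39),[24,36),[21,33); WM=32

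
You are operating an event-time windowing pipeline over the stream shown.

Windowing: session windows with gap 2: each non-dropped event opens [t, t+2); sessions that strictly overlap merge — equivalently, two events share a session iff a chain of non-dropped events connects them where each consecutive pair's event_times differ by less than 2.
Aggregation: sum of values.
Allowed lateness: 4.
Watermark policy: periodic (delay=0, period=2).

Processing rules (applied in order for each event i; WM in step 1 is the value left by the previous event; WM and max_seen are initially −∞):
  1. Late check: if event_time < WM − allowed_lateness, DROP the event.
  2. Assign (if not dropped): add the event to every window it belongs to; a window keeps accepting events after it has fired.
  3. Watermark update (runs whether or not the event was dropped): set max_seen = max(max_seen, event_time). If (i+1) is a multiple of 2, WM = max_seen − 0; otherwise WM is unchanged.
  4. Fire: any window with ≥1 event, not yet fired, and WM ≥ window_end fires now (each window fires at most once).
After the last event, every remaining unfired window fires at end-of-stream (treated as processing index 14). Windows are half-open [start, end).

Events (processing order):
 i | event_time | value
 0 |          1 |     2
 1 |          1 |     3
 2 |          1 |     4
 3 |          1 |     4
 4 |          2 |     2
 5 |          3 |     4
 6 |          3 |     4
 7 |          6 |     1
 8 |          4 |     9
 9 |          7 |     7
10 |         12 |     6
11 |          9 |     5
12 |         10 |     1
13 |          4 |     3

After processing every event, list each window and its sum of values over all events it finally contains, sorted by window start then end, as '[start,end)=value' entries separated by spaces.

i=0 t=1 v=2: → [1,3); WM=−∞
i=1 t=1 v=3: → [1,3); WM=1
i=2 t=1 v=4: → [1,3); WM=1
i=3 t=1 v=4: → [1,3); WM=1
i=4 t=2 v=2: → [1,4); WM=1
i=5 t=3 v=4: → [1,5); WM=3
i=6 t=3 v=4: → [1,5); WM=3
i=7 t=6 v=1: → [6,8); WM=6
i=8 t=4 v=9: → [1,6); WM=6
i=9 t=7 v=7: → [6,9); WM=7
i=10 t=12 v=6: → [12,14); WM=7
i=11 t=9 v=5: → [9,11); WM=12
i=12 t=10 v=1: → [9,12); WM=12
i=13 t=4 v=3: DROP (t<12-4); WM=12

[1,6)=32 [6,9)=8 [9,12)=6 [12,14)=6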